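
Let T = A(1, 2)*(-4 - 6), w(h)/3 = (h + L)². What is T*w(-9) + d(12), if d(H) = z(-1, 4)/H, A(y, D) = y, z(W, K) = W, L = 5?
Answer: -5761/12 ≈ -480.08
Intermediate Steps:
w(h) = 3*(5 + h)² (w(h) = 3*(h + 5)² = 3*(5 + h)²)
d(H) = -1/H
T = -10 (T = 1*(-4 - 6) = 1*(-10) = -10)
T*w(-9) + d(12) = -30*(5 - 9)² - 1/12 = -30*(-4)² - 1*1/12 = -30*16 - 1/12 = -10*48 - 1/12 = -480 - 1/12 = -5761/12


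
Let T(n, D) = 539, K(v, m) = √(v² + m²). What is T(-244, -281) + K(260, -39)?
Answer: 539 + 13*√409 ≈ 801.91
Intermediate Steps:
K(v, m) = √(m² + v²)
T(-244, -281) + K(260, -39) = 539 + √((-39)² + 260²) = 539 + √(1521 + 67600) = 539 + √69121 = 539 + 13*√409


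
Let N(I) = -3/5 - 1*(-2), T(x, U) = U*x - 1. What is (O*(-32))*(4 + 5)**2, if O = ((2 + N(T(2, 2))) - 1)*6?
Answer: -186624/5 ≈ -37325.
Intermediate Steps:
T(x, U) = -1 + U*x
N(I) = 7/5 (N(I) = -3*1/5 + 2 = -3/5 + 2 = 7/5)
O = 72/5 (O = ((2 + 7/5) - 1)*6 = (17/5 - 1)*6 = (12/5)*6 = 72/5 ≈ 14.400)
(O*(-32))*(4 + 5)**2 = ((72/5)*(-32))*(4 + 5)**2 = -2304/5*9**2 = -2304/5*81 = -186624/5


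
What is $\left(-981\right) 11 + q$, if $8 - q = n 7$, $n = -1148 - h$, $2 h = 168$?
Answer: $-2159$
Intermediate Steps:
$h = 84$ ($h = \frac{1}{2} \cdot 168 = 84$)
$n = -1232$ ($n = -1148 - 84 = -1232$)
$q = 8632$ ($q = 8 - \left(-1232\right) 7 = 8 - -8624 = 8 + 8624 = 8632$)
$\left(-981\right) 11 + q = \left(-981\right) 11 + 8632 = -10791 + 8632 = -2159$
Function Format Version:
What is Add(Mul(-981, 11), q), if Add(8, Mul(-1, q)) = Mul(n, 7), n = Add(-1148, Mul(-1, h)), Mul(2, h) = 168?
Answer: -2159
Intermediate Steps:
h = 84 (h = Mul(Rational(1, 2), 168) = 84)
n = -1232 (n = Add(-1148, Mul(-1, 84)) = Add(-1148, -84) = -1232)
q = 8632 (q = Add(8, Mul(-1, Mul(-1232, 7))) = Add(8, Mul(-1, -8624)) = Add(8, 8624) = 8632)
Add(Mul(-981, 11), q) = Add(Mul(-981, 11), 8632) = Add(-10791, 8632) = -2159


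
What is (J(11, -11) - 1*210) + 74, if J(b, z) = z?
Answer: -147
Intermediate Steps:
(J(11, -11) - 1*210) + 74 = (-11 - 1*210) + 74 = (-11 - 210) + 74 = -221 + 74 = -147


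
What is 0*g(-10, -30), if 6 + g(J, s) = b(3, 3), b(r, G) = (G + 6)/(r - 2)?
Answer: 0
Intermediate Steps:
b(r, G) = (6 + G)/(-2 + r)
g(J, s) = 3 (g(J, s) = -6 + (6 + 3)/(-2 + 3) = -6 + 9/1 = -6 + 1*9 = -6 + 9 = 3)
0*g(-10, -30) = 0*3 = 0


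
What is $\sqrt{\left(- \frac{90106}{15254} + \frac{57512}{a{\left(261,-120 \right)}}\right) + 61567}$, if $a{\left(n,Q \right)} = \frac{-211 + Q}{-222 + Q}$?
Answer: $\frac{2 \sqrt{192767026706003582}}{2524537} \approx 347.83$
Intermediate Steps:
$a{\left(n,Q \right)} = \frac{-211 + Q}{-222 + Q}$
$\sqrt{\left(- \frac{90106}{15254} + \frac{57512}{a{\left(261,-120 \right)}}\right) + 61567} = \sqrt{\left(- \frac{90106}{15254} + \frac{57512}{\frac{1}{-222 - 120} \left(-211 - 120\right)}\right) + 61567} = \sqrt{\left(\left(-90106\right) \frac{1}{15254} + \frac{57512}{\frac{1}{-342} \left(-331\right)}\right) + 61567} = \sqrt{\left(- \frac{45053}{7627} + \frac{57512}{\left(- \frac{1}{342}\right) \left(-331\right)}\right) + 61567} = \sqrt{\left(- \frac{45053}{7627} + \frac{57512}{\frac{331}{342}}\right) + 61567} = \sqrt{\left(- \frac{45053}{7627} + 57512 \cdot \frac{342}{331}\right) + 61567} = \sqrt{\left(- \frac{45053}{7627} + \frac{19669104}{331}\right) + 61567} = \sqrt{\frac{150001343665}{2524537} + 61567} = \sqrt{\frac{305429513144}{2524537}} = \frac{2 \sqrt{192767026706003582}}{2524537}$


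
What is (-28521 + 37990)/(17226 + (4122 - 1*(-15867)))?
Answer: 9469/37215 ≈ 0.25444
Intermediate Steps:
(-28521 + 37990)/(17226 + (4122 - 1*(-15867))) = 9469/(17226 + (4122 + 15867)) = 9469/(17226 + 19989) = 9469/37215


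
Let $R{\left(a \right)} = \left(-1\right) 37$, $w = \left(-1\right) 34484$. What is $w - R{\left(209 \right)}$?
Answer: $-34447$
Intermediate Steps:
$w = -34484$
$R{\left(a \right)} = -37$
$w - R{\left(209 \right)} = -34484 - -37 = -34484 + 37 = -34447$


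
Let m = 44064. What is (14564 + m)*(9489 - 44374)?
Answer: -2045237780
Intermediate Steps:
(14564 + m)*(9489 - 44374) = (14564 + 44064)*(9489 - 44374) = 58628*(-34885) = -2045237780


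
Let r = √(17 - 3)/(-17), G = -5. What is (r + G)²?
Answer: (85 + √14)²/289 ≈ 27.249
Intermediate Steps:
r = -√14/17 (r = √14*(-1/17) = -√14/17 ≈ -0.22010)
(r + G)² = (-√14/17 - 5)² = (-5 - √14/17)²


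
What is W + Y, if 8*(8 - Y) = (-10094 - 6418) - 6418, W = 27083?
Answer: 119829/4 ≈ 29957.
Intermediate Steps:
Y = 11497/4 (Y = 8 - ((-10094 - 6418) - 6418)/8 = 8 - (-16512 - 6418)/8 = 8 - 1/8*(-22930) = 8 + 11465/4 = 11497/4 ≈ 2874.3)
W + Y = 27083 + 11497/4 = 119829/4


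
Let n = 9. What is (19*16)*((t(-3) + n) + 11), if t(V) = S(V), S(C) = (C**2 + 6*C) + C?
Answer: 2432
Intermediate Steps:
S(C) = C**2 + 7*C
t(V) = V*(7 + V)
(19*16)*((t(-3) + n) + 11) = (19*16)*((-3*(7 - 3) + 9) + 11) = 304*((-3*4 + 9) + 11) = 304*((-12 + 9) + 11) = 304*(-3 + 11) = 304*8 = 2432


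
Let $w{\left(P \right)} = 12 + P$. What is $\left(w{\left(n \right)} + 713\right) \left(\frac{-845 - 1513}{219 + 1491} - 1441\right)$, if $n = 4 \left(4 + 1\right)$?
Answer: $- \frac{20416874}{19} \approx -1.0746 \cdot 10^{6}$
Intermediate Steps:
$n = 20$ ($n = 4 \cdot 5 = 20$)
$\left(w{\left(n \right)} + 713\right) \left(\frac{-845 - 1513}{219 + 1491} - 1441\right) = \left(\left(12 + 20\right) + 713\right) \left(\frac{-845 - 1513}{219 + 1491} - 1441\right) = \left(32 + 713\right) \left(- \frac{2358}{1710} - 1441\right) = 745 \left(\left(-2358\right) \frac{1}{1710} - 1441\right) = 745 \left(- \frac{131}{95} - 1441\right) = 745 \left(- \frac{137026}{95}\right) = - \frac{20416874}{19}$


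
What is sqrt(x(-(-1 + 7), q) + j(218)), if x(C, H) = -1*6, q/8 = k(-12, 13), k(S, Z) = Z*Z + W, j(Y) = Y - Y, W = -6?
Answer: I*sqrt(6) ≈ 2.4495*I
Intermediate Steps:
j(Y) = 0
k(S, Z) = -6 + Z**2 (k(S, Z) = Z*Z - 6 = Z**2 - 6 = -6 + Z**2)
q = 1304 (q = 8*(-6 + 13**2) = 8*(-6 + 169) = 8*163 = 1304)
x(C, H) = -6
sqrt(x(-(-1 + 7), q) + j(218)) = sqrt(-6 + 0) = sqrt(-6) = I*sqrt(6)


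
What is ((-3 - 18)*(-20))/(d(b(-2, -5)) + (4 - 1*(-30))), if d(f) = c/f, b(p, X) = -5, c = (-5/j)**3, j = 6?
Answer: 90720/7369 ≈ 12.311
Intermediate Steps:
c = -125/216 (c = (-5/6)**3 = -125/216 ≈ -0.57870)
d(f) = -125/(216*f)
((-3 - 18)*(-20))/(d(b(-2, -5)) + (4 - 1*(-30))) = ((-3 - 18)*(-20))/(-125/216/(-5) + (4 - 1*(-30))) = (-21*(-20))/(-125/216*(-1/5) + (4 + 30)) = 420/(25/216 + 34) = 420/(7369/216) = (216/7369)*420 = 90720/7369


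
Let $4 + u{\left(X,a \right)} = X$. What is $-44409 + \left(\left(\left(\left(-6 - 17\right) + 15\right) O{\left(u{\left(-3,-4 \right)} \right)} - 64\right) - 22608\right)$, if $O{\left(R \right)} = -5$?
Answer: $-67041$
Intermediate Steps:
$u{\left(X,a \right)} = -4 + X$
$-44409 + \left(\left(\left(\left(-6 - 17\right) + 15\right) O{\left(u{\left(-3,-4 \right)} \right)} - 64\right) - 22608\right) = -44409 - \left(22672 - \left(\left(-6 - 17\right) + 15\right) \left(-5\right)\right) = -44409 - \left(22672 - \left(-23 + 15\right) \left(-5\right)\right) = -44409 - 22632 = -67041$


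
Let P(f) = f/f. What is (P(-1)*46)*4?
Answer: 184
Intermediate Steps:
P(f) = 1
(P(-1)*46)*4 = (1*46)*4 = 46*4 = 184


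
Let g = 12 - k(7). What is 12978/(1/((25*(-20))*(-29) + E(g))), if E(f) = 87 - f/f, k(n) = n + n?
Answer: 189297108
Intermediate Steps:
k(n) = 2*n
g = -2 (g = 12 - 2*7 = 12 - 1*14 = 12 - 14 = -2)
E(f) = 86 (E(f) = 87 - 1*1 = 87 - 1 = 86)
12978/(1/((25*(-20))*(-29) + E(g))) = 12978/(1/((25*(-20))*(-29) + 86)) = 12978/(1/(-500*(-29) + 86)) = 12978/(1/(14500 + 86)) = 12978/(1/14586) = 12978*14586 = 189297108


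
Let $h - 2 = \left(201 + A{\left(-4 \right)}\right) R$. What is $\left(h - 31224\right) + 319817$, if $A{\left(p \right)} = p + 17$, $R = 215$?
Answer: $334605$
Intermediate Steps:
$A{\left(p \right)} = 17 + p$
$h = 46012$ ($h = 2 + \left(201 + \left(17 - 4\right)\right) 215 = 2 + \left(201 + 13\right) 215 = 2 + 214 \cdot 215 = 2 + 46010 = 46012$)
$\left(h - 31224\right) + 319817 = \left(46012 - 31224\right) + 319817 = 14788 + 319817 = 334605$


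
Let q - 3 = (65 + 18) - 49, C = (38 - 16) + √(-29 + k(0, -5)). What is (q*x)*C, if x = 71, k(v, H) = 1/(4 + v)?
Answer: 57794 + 2627*I*√115/2 ≈ 57794.0 + 14086.0*I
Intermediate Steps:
C = 22 + I*√115/2 (C = (38 - 16) + √(-29 + 1/(4 + 0)) = 22 + √(-29 + 1/4) = 22 + √(-29 + ¼) = 22 + √(-115/4) = 22 + I*√115/2 ≈ 22.0 + 5.3619*I)
q = 37 (q = 3 + ((65 + 18) - 49) = 3 + (83 - 49) = 3 + 34 = 37)
(q*x)*C = (37*71)*(22 + I*√115/2) = 2627*(22 + I*√115/2) = 57794 + 2627*I*√115/2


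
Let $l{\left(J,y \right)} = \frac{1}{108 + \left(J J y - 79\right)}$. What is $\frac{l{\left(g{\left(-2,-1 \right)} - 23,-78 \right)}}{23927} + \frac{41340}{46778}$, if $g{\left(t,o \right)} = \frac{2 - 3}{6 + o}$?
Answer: $\frac{518727425164145}{586962542856329} \approx 0.88375$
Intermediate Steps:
$g{\left(t,o \right)} = - \frac{1}{6 + o}$
$l{\left(J,y \right)} = \frac{1}{29 + y J^{2}}$ ($l{\left(J,y \right)} = \frac{1}{108 + \left(J^{2} y - 79\right)} = \frac{1}{108 + \left(y J^{2} - 79\right)} = \frac{1}{108 + \left(-79 + y J^{2}\right)} = \frac{1}{29 + y J^{2}}$)
$\frac{l{\left(g{\left(-2,-1 \right)} - 23,-78 \right)}}{23927} + \frac{41340}{46778} = \frac{1}{\left(29 - 78 \left(- \frac{1}{6 - 1} - 23\right)^{2}\right) 23927} + \frac{41340}{46778} = \frac{1}{29 - 78 \left(- \frac{1}{5} - 23\right)^{2}} \cdot \frac{1}{23927} + 41340 \cdot \frac{1}{46778} = \frac{1}{29 - 78 \left(\left(-1\right) \frac{1}{5} - 23\right)^{2}} \cdot \frac{1}{23927} + \frac{20670}{23389} = \frac{1}{29 - 78 \left(- \frac{1}{5} - 23\right)^{2}} \cdot \frac{1}{23927} + \frac{20670}{23389} = \frac{1}{29 - 78 \left(- \frac{116}{5}\right)^{2}} \cdot \frac{1}{23927} + \frac{20670}{23389} = \frac{1}{29 - \frac{1049568}{25}} \cdot \frac{1}{23927} + \frac{20670}{23389} = \frac{1}{- \frac{1048843}{25}} \cdot \frac{1}{23927} + \frac{20670}{23389} = \left(- \frac{25}{1048843}\right) \frac{1}{23927} + \frac{20670}{23389} = - \frac{25}{25095666461} + \frac{20670}{23389} = \frac{518727425164145}{586962542856329}$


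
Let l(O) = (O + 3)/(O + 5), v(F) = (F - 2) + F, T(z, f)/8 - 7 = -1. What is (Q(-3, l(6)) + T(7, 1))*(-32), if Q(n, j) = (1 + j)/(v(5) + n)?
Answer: -17024/11 ≈ -1547.6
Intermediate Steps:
T(z, f) = 48 (T(z, f) = 56 + 8*(-1) = 56 - 8 = 48)
v(F) = -2 + 2*F (v(F) = (-2 + F) + F = -2 + 2*F)
l(O) = (3 + O)/(5 + O)
Q(n, j) = (1 + j)/(8 + n) (Q(n, j) = (1 + j)/((-2 + 2*5) + n) = (1 + j)/((-2 + 10) + n) = (1 + j)/(8 + n))
(Q(-3, l(6)) + T(7, 1))*(-32) = ((1 + (3 + 6)/(5 + 6))/(8 - 3) + 48)*(-32) = ((1 + 9/11)/5 + 48)*(-32) = ((⅕)*(20/11) + 48)*(-32) = (4/11 + 48)*(-32) = (532/11)*(-32) = -17024/11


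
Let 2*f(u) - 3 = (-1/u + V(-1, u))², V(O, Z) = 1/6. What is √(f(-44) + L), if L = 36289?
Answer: √2529303938/264 ≈ 190.50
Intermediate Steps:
V(O, Z) = ⅙
f(u) = 3/2 + (⅙ - 1/u)²/2 (f(u) = 3/2 + (-1/u + ⅙)²/2 = 3/2 + (⅙ - 1/u)²/2)
√(f(-44) + L) = √((3/2 + (1/72)*(-6 - 44)²/(-44)²) + 36289) = √((3/2 + (1/72)*(1/1936)*(-50)²) + 36289) = √((3/2 + (1/72)*(1/1936)*2500) + 36289) = √((3/2 + 625/34848) + 36289) = √(52897/34848 + 36289) = √(1264651969/34848) = √2529303938/264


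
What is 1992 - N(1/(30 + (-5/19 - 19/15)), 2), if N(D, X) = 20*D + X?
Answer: 8070580/4057 ≈ 1989.3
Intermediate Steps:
N(D, X) = X + 20*D
1992 - N(1/(30 + (-5/19 - 19/15)), 2) = 1992 - (2 + 20/(30 + (-5/19 - 19/15))) = 1992 - (2 + 20/(30 - 436/285)) = 1992 - (2 + 20/(8114/285)) = 1992 - (2 + 20*(285/8114)) = 1992 - (2 + 2850/4057) = 1992 - 1*10964/4057 = 1992 - 10964/4057 = 8070580/4057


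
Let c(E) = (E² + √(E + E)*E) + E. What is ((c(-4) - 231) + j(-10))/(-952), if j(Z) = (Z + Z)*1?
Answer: 239/952 + I*√2/119 ≈ 0.25105 + 0.011884*I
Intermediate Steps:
j(Z) = 2*Z (j(Z) = (2*Z)*1 = 2*Z)
c(E) = E + E² + √2*E^(3/2) (c(E) = (E² + √(2*E)*E) + E = (E² + (√2*√E)*E) + E = (E² + √2*E^(3/2)) + E = E + E² + √2*E^(3/2))
((c(-4) - 231) + j(-10))/(-952) = (((-4 + (-4)² + √2*(-4)^(3/2)) - 231) + 2*(-10))/(-952) = (((-4 + 16 + √2*(-8*I)) - 231) - 20)*(-1/952) = (((-4 + 16 - 8*I*√2) - 231) - 20)*(-1/952) = (((12 - 8*I*√2) - 231) - 20)*(-1/952) = ((-219 - 8*I*√2) - 20)*(-1/952) = (-239 - 8*I*√2)*(-1/952) = 239/952 + I*√2/119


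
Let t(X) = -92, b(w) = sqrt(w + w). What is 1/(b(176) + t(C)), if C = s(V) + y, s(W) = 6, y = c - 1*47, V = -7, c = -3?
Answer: -23/2028 - sqrt(22)/2028 ≈ -0.013654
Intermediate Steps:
y = -50 (y = -3 - 1*47 = -3 - 47 = -50)
b(w) = sqrt(2)*sqrt(w) (b(w) = sqrt(2*w) = sqrt(2)*sqrt(w))
C = -44 (C = 6 - 50 = -44)
1/(b(176) + t(C)) = 1/(sqrt(2)*sqrt(176) - 92) = 1/(sqrt(2)*(4*sqrt(11)) - 92) = 1/(4*sqrt(22) - 92) = 1/(-92 + 4*sqrt(22))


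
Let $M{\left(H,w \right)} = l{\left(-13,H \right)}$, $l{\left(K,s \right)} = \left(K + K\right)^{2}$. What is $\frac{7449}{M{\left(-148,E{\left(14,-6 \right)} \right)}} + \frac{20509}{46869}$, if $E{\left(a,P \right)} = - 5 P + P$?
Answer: $\frac{27922405}{2437188} \approx 11.457$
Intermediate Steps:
$l{\left(K,s \right)} = 4 K^{2}$ ($l{\left(K,s \right)} = \left(2 K\right)^{2} = 4 K^{2}$)
$E{\left(a,P \right)} = - 4 P$
$M{\left(H,w \right)} = 676$ ($M{\left(H,w \right)} = 4 \left(-13\right)^{2} = 4 \cdot 169 = 676$)
$\frac{7449}{M{\left(-148,E{\left(14,-6 \right)} \right)}} + \frac{20509}{46869} = \frac{7449}{676} + \frac{20509}{46869} = 7449 \cdot \frac{1}{676} + 20509 \cdot \frac{1}{46869} = \frac{573}{52} + \frac{20509}{46869} = \frac{27922405}{2437188}$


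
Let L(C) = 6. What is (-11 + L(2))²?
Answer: 25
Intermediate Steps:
(-11 + L(2))² = (-11 + 6)² = (-5)² = 25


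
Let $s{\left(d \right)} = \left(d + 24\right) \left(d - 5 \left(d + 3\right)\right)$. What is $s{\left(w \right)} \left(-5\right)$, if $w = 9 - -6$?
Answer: $14625$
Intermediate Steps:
$w = 15$ ($w = 9 + 6 = 15$)
$s{\left(d \right)} = \left(-15 - 4 d\right) \left(24 + d\right)$ ($s{\left(d \right)} = \left(24 + d\right) \left(d - 5 \left(3 + d\right)\right) = \left(24 + d\right) \left(d - \left(15 + 5 d\right)\right) = \left(24 + d\right) \left(-15 - 4 d\right) = \left(-15 - 4 d\right) \left(24 + d\right)$)
$s{\left(w \right)} \left(-5\right) = \left(-360 - 1665 - 4 \cdot 15^{2}\right) \left(-5\right) = \left(-360 - 1665 - 900\right) \left(-5\right) = \left(-2925\right) \left(-5\right) = 14625$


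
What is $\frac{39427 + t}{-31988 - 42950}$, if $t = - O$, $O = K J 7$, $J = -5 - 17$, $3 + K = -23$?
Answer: $- \frac{35423}{74938} \approx -0.4727$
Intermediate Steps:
$K = -26$ ($K = -3 - 23 = -26$)
$J = -22$ ($J = -5 - 17 = -22$)
$O = 4004$ ($O = \left(-26\right) \left(-22\right) 7 = 572 \cdot 7 = 4004$)
$t = -4004$ ($t = \left(-1\right) 4004 = -4004$)
$\frac{39427 + t}{-31988 - 42950} = \frac{39427 - 4004}{-31988 - 42950} = \frac{35423}{-74938} = 35423 \left(- \frac{1}{74938}\right) = - \frac{35423}{74938}$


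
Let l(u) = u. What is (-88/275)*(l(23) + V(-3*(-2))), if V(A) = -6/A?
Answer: -176/25 ≈ -7.0400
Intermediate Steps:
(-88/275)*(l(23) + V(-3*(-2))) = (-88/275)*(23 - 6/((-3*(-2)))) = (-88*1/275)*(23 - 6/6) = -8*(23 - 6*1/6)/25 = -8*(23 - 1)/25 = -8/25*22 = -176/25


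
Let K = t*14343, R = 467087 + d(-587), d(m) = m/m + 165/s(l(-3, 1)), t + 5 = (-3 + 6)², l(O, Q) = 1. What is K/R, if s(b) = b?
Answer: 19124/155751 ≈ 0.12279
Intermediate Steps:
t = 4 (t = -5 + (-3 + 6)² = -5 + 3² = -5 + 9 = 4)
d(m) = 166 (d(m) = m/m + 165/1 = 1 + 165*1 = 1 + 165 = 166)
R = 467253 (R = 467087 + 166 = 467253)
K = 57372 (K = 4*14343 = 57372)
K/R = 57372/467253 = 57372*(1/467253) = 19124/155751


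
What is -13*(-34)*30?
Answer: 13260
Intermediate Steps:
-13*(-34)*30 = 442*30 = 13260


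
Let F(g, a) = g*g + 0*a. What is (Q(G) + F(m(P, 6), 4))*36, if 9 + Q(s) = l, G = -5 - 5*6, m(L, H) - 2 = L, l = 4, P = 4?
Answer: 1116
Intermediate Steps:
m(L, H) = 2 + L
F(g, a) = g² (F(g, a) = g² + 0 = g²)
G = -35 (G = -5 - 30 = -35)
Q(s) = -5 (Q(s) = -9 + 4 = -5)
(Q(G) + F(m(P, 6), 4))*36 = (-5 + (2 + 4)²)*36 = (-5 + 6²)*36 = (-5 + 36)*36 = 31*36 = 1116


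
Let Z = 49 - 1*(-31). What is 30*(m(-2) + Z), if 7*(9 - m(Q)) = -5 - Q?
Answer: 18780/7 ≈ 2682.9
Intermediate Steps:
m(Q) = 68/7 + Q/7 (m(Q) = 9 - (-5 - Q)/7 = 9 + (5/7 + Q/7) = 68/7 + Q/7)
Z = 80 (Z = 49 + 31 = 80)
30*(m(-2) + Z) = 30*((68/7 + (⅐)*(-2)) + 80) = 30*((68/7 - 2/7) + 80) = 30*(66/7 + 80) = 30*(626/7) = 18780/7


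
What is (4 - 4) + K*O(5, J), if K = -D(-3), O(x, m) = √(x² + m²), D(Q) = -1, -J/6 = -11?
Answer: √4381 ≈ 66.189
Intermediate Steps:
J = 66 (J = -6*(-11) = 66)
O(x, m) = √(m² + x²)
K = 1 (K = -1*(-1) = 1)
(4 - 4) + K*O(5, J) = (4 - 4) + 1*√(66² + 5²) = 0 + 1*√(4356 + 25) = 0 + 1*√4381 = 0 + √4381 = √4381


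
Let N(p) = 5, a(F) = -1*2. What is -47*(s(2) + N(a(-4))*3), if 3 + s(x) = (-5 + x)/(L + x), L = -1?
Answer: -423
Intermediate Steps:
a(F) = -2
s(x) = -3 + (-5 + x)/(-1 + x)
-47*(s(2) + N(a(-4))*3) = -47*(2*(-1 - 1*2)/(-1 + 2) + 5*3) = -47*(2*(-1 - 2)/1 + 15) = -47*(2*1*(-3) + 15) = -47*(-6 + 15) = -47*9 = -423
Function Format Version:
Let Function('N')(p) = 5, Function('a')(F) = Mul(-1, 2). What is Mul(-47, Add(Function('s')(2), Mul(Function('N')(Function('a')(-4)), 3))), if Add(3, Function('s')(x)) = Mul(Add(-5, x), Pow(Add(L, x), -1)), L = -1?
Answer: -423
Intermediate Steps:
Function('a')(F) = -2
Function('s')(x) = Add(-3, Mul(Pow(Add(-1, x), -1), Add(-5, x))) (Function('s')(x) = Add(-3, Mul(Add(-5, x), Pow(Add(-1, x), -1))) = Add(-3, Mul(Pow(Add(-1, x), -1), Add(-5, x))))
Mul(-47, Add(Function('s')(2), Mul(Function('N')(Function('a')(-4)), 3))) = Mul(-47, Add(Mul(2, Pow(Add(-1, 2), -1), Add(-1, Mul(-1, 2))), Mul(5, 3))) = Mul(-47, Add(Mul(2, Pow(1, -1), Add(-1, -2)), 15)) = Mul(-47, Add(Mul(2, 1, -3), 15)) = Mul(-47, Add(-6, 15)) = Mul(-47, 9) = -423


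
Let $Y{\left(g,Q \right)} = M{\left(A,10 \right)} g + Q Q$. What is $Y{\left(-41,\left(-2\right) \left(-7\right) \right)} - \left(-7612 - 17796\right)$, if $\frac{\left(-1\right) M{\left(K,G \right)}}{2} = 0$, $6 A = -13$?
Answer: $25604$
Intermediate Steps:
$A = - \frac{13}{6}$ ($A = \frac{1}{6} \left(-13\right) = - \frac{13}{6} \approx -2.1667$)
$M{\left(K,G \right)} = 0$ ($M{\left(K,G \right)} = \left(-2\right) 0 = 0$)
$Y{\left(g,Q \right)} = Q^{2}$ ($Y{\left(g,Q \right)} = 0 g + Q Q = 0 + Q^{2} = Q^{2}$)
$Y{\left(-41,\left(-2\right) \left(-7\right) \right)} - \left(-7612 - 17796\right) = \left(\left(-2\right) \left(-7\right)\right)^{2} - \left(-7612 - 17796\right) = 14^{2} - -25408 = 196 + 25408 = 25604$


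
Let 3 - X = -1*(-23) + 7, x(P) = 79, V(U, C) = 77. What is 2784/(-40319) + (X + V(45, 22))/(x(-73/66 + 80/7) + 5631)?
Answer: -1388069/23022149 ≈ -0.060293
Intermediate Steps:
X = -27 (X = 3 - (-1*(-23) + 7) = 3 - (23 + 7) = 3 - 1*30 = 3 - 30 = -27)
2784/(-40319) + (X + V(45, 22))/(x(-73/66 + 80/7) + 5631) = 2784/(-40319) + (-27 + 77)/(79 + 5631) = 2784*(-1/40319) + 50/5710 = -2784/40319 + 50*(1/5710) = -2784/40319 + 5/571 = -1388069/23022149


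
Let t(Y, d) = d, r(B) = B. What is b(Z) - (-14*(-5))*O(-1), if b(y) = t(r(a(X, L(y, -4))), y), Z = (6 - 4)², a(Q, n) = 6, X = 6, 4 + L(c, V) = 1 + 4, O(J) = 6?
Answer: -416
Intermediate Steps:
L(c, V) = 1 (L(c, V) = -4 + (1 + 4) = -4 + 5 = 1)
Z = 4 (Z = 2² = 4)
b(y) = y
b(Z) - (-14*(-5))*O(-1) = 4 - (-14*(-5))*6 = 4 - 70*6 = 4 - 1*420 = 4 - 420 = -416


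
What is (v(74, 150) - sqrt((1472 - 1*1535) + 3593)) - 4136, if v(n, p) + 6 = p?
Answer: -3992 - sqrt(3530) ≈ -4051.4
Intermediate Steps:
v(n, p) = -6 + p
(v(74, 150) - sqrt((1472 - 1*1535) + 3593)) - 4136 = ((-6 + 150) - sqrt((1472 - 1*1535) + 3593)) - 4136 = (144 - sqrt((1472 - 1535) + 3593)) - 4136 = (144 - sqrt(-63 + 3593)) - 4136 = (144 - sqrt(3530)) - 4136 = -3992 - sqrt(3530)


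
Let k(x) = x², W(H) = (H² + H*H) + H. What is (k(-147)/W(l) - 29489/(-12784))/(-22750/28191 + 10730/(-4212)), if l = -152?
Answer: -134770032933237/162859968262088 ≈ -0.82752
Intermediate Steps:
W(H) = H + 2*H² (W(H) = (H² + H²) + H = 2*H² + H = H + 2*H²)
(k(-147)/W(l) - 29489/(-12784))/(-22750/28191 + 10730/(-4212)) = ((-147)²/((-152*(1 + 2*(-152)))) - 29489/(-12784))/(-22750/28191 + 10730/(-4212)) = (21609/((-152*(1 - 304))) - 29489*(-1/12784))/(-22750*1/28191 + 10730*(-1/4212)) = (21609/((-152*(-303))) + 29489/12784)/(-22750/28191 - 5365/2106) = (21609/46056 + 29489/12784)/(-66385405/19790082) = (21609*(1/46056) + 29489/12784)*(-19790082/66385405) = (7203/15352 + 29489/12784)*(-19790082/66385405) = (68099785/24532496)*(-19790082/66385405) = -134770032933237/162859968262088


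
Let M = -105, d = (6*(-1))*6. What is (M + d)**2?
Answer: 19881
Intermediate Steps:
d = -36 (d = -6*6 = -36)
(M + d)**2 = (-105 - 36)**2 = (-141)**2 = 19881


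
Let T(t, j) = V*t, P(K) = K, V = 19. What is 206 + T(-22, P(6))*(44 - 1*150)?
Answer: 44514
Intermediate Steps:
T(t, j) = 19*t
206 + T(-22, P(6))*(44 - 1*150) = 206 + (19*(-22))*(44 - 1*150) = 206 - 418*(44 - 150) = 206 - 418*(-106) = 206 + 44308 = 44514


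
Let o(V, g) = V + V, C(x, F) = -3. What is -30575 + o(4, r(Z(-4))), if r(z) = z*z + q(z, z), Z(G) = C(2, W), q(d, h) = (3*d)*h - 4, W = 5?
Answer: -30567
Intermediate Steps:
q(d, h) = -4 + 3*d*h (q(d, h) = 3*d*h - 4 = -4 + 3*d*h)
Z(G) = -3
r(z) = -4 + 4*z**2 (r(z) = z*z + (-4 + 3*z*z) = z**2 + (-4 + 3*z**2) = -4 + 4*z**2)
o(V, g) = 2*V
-30575 + o(4, r(Z(-4))) = -30575 + 2*4 = -30575 + 8 = -30567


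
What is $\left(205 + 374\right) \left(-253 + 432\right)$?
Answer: $103641$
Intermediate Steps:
$\left(205 + 374\right) \left(-253 + 432\right) = 579 \cdot 179 = 103641$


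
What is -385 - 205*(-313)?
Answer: 63780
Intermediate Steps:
-385 - 205*(-313) = -385 + 64165 = 63780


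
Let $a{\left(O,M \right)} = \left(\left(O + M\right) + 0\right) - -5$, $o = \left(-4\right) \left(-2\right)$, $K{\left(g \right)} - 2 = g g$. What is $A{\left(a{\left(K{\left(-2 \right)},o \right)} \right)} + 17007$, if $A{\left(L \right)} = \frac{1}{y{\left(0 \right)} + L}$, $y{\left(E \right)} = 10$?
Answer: $\frac{493204}{29} \approx 17007.0$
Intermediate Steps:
$K{\left(g \right)} = 2 + g^{2}$ ($K{\left(g \right)} = 2 + g g = 2 + g^{2}$)
$o = 8$
$a{\left(O,M \right)} = 5 + M + O$ ($a{\left(O,M \right)} = \left(\left(M + O\right) + 0\right) + 5 = \left(M + O\right) + 5 = 5 + M + O$)
$A{\left(L \right)} = \frac{1}{10 + L}$
$A{\left(a{\left(K{\left(-2 \right)},o \right)} \right)} + 17007 = \frac{1}{10 + \left(5 + 8 + \left(2 + \left(-2\right)^{2}\right)\right)} + 17007 = \frac{1}{10 + \left(5 + 8 + \left(2 + 4\right)\right)} + 17007 = \frac{1}{10 + \left(5 + 8 + 6\right)} + 17007 = \frac{1}{10 + 19} + 17007 = \frac{1}{29} + 17007 = \frac{493204}{29}$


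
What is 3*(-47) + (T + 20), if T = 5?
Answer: -116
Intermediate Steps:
3*(-47) + (T + 20) = 3*(-47) + (5 + 20) = -141 + 25 = -116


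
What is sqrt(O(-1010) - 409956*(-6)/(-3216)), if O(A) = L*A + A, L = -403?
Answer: 3*sqrt(808529066)/134 ≈ 636.60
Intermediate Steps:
O(A) = -402*A (O(A) = -403*A + A = -402*A)
sqrt(O(-1010) - 409956*(-6)/(-3216)) = sqrt(-402*(-1010) - 409956*(-6)/(-3216)) = sqrt(406020 + 2459736*(-1/3216)) = sqrt(406020 - 102489/134) = sqrt(54304191/134) = 3*sqrt(808529066)/134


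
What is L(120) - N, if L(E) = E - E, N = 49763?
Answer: -49763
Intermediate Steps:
L(E) = 0
L(120) - N = 0 - 1*49763 = 0 - 49763 = -49763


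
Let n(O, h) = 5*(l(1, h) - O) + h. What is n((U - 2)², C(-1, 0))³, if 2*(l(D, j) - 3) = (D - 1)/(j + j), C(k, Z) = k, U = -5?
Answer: -12326391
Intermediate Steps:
l(D, j) = 3 + (-1 + D)/(4*j) (l(D, j) = 3 + ((D - 1)/(j + j))/2 = 3 + ((-1 + D)/((2*j)))/2 = 3 + ((-1 + D)*(1/(2*j)))/2 = 3 + ((-1 + D)/(2*j))/2 = 3 + (-1 + D)/(4*j))
n(O, h) = 15 + h - 5*O (n(O, h) = 5*((-1 + 1 + 12*h)/(4*h) - O) + h = 5*((12*h)/(4*h) - O) + h = 5*(3 - O) + h = (15 - 5*O) + h = 15 + h - 5*O)
n((U - 2)², C(-1, 0))³ = (15 - 1 - 5*(-5 - 2)²)³ = (15 - 1 - 5*(-7)²)³ = (15 - 1 - 5*49)³ = (15 - 1 - 245)³ = (-231)³ = -12326391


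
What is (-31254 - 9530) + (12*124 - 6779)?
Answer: -46075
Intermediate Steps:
(-31254 - 9530) + (12*124 - 6779) = -40784 + (1488 - 6779) = -40784 - 5291 = -46075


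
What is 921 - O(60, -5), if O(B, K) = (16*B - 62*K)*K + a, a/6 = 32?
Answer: 7079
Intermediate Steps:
a = 192 (a = 6*32 = 192)
O(B, K) = 192 + K*(-62*K + 16*B) (O(B, K) = (16*B - 62*K)*K + 192 = (-62*K + 16*B)*K + 192 = K*(-62*K + 16*B) + 192 = 192 + K*(-62*K + 16*B))
921 - O(60, -5) = 921 - (192 - 62*(-5)² + 16*60*(-5)) = 921 - (192 - 62*25 - 4800) = 921 - (192 - 1550 - 4800) = 921 - 1*(-6158) = 921 + 6158 = 7079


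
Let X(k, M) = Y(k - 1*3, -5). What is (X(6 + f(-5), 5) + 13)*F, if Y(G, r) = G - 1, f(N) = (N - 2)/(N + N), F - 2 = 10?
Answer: 942/5 ≈ 188.40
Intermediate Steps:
F = 12 (F = 2 + 10 = 12)
f(N) = (-2 + N)/(2*N) (f(N) = (-2 + N)/((2*N)) = (-2 + N)*(1/(2*N)) = (-2 + N)/(2*N))
Y(G, r) = -1 + G
X(k, M) = -4 + k (X(k, M) = -1 + (k - 1*3) = -1 + (k - 3) = -1 + (-3 + k) = -4 + k)
(X(6 + f(-5), 5) + 13)*F = ((-4 + (6 + (1/2)*(-2 - 5)/(-5))) + 13)*12 = ((-4 + (6 + (1/2)*(-1/5)*(-7))) + 13)*12 = ((-4 + (6 + 7/10)) + 13)*12 = ((-4 + 67/10) + 13)*12 = (27/10 + 13)*12 = (157/10)*12 = 942/5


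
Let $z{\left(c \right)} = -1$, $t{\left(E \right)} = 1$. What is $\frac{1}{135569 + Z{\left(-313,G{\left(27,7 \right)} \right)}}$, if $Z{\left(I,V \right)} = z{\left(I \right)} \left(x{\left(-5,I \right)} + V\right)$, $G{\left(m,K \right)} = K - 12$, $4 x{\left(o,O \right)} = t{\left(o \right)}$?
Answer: $\frac{4}{542295} \approx 7.3761 \cdot 10^{-6}$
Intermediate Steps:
$x{\left(o,O \right)} = \frac{1}{4}$ ($x{\left(o,O \right)} = \frac{1}{4} \cdot 1 = \frac{1}{4}$)
$G{\left(m,K \right)} = -12 + K$
$Z{\left(I,V \right)} = - \frac{1}{4} - V$ ($Z{\left(I,V \right)} = - (\frac{1}{4} + V) = - \frac{1}{4} - V$)
$\frac{1}{135569 + Z{\left(-313,G{\left(27,7 \right)} \right)}} = \frac{1}{135569 - - \frac{19}{4}} = \frac{1}{135569 + \left(- \frac{1}{4} + 5\right)} = \frac{1}{135569 + \frac{19}{4}} = \frac{1}{\frac{542295}{4}} = \frac{4}{542295}$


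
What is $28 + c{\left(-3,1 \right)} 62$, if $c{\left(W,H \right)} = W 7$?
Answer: $-1274$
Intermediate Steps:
$c{\left(W,H \right)} = 7 W$
$28 + c{\left(-3,1 \right)} 62 = 28 + 7 \left(-3\right) 62 = 28 - 1302 = -1274$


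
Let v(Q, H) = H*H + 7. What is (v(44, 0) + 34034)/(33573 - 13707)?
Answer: 1621/946 ≈ 1.7135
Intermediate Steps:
v(Q, H) = 7 + H² (v(Q, H) = H² + 7 = 7 + H²)
(v(44, 0) + 34034)/(33573 - 13707) = ((7 + 0²) + 34034)/(33573 - 13707) = ((7 + 0) + 34034)/19866 = (7 + 34034)*(1/19866) = 34041*(1/19866) = 1621/946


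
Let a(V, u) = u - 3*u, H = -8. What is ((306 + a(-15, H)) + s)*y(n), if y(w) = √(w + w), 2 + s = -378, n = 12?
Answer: -116*√6 ≈ -284.14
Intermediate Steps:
s = -380 (s = -2 - 378 = -380)
a(V, u) = -2*u
y(w) = √2*√w (y(w) = √(2*w) = √2*√w)
((306 + a(-15, H)) + s)*y(n) = ((306 - 2*(-8)) - 380)*(√2*√12) = ((306 + 16) - 380)*(√2*(2*√3)) = (322 - 380)*(2*√6) = -116*√6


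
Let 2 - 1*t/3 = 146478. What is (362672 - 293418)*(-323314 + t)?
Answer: -52822934468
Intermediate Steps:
t = -439428 (t = 6 - 3*146478 = 6 - 439434 = -439428)
(362672 - 293418)*(-323314 + t) = (362672 - 293418)*(-323314 - 439428) = 69254*(-762742) = -52822934468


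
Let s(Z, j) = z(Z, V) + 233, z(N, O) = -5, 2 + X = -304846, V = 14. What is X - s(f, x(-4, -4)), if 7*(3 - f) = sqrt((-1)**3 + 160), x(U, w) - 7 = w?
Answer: -305076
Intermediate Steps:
x(U, w) = 7 + w
X = -304848 (X = -2 - 304846 = -304848)
f = 3 - sqrt(159)/7 (f = 3 - sqrt((-1)**3 + 160)/7 = 3 - sqrt(-1 + 160)/7 = 3 - sqrt(159)/7 ≈ 1.1986)
s(Z, j) = 228 (s(Z, j) = -5 + 233 = 228)
X - s(f, x(-4, -4)) = -304848 - 1*228 = -304848 - 228 = -305076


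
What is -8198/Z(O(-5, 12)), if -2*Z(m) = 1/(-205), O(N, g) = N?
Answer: -3361180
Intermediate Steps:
Z(m) = 1/410 (Z(m) = -½/(-205) = -½*(-1/205) = 1/410)
-8198/Z(O(-5, 12)) = -8198/1/410 = -8198*410 = -3361180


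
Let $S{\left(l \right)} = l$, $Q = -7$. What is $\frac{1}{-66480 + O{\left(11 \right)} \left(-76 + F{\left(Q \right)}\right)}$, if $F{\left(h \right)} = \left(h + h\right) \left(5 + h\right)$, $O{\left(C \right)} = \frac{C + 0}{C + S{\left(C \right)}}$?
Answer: $- \frac{1}{66504} \approx -1.5037 \cdot 10^{-5}$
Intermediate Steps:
$O{\left(C \right)} = \frac{1}{2}$ ($O{\left(C \right)} = \frac{C + 0}{C + C} = \frac{C}{2 C} = C \frac{1}{2 C} = \frac{1}{2}$)
$F{\left(h \right)} = 2 h \left(5 + h\right)$
$\frac{1}{-66480 + O{\left(11 \right)} \left(-76 + F{\left(Q \right)}\right)} = \frac{1}{-66480 + \frac{-76 + 2 \left(-7\right) \left(5 - 7\right)}{2}} = \frac{1}{-66480 + \frac{-76 + 2 \left(-7\right) \left(-2\right)}{2}} = \frac{1}{-66480 + \frac{-76 + 28}{2}} = \frac{1}{-66480 + \frac{1}{2} \left(-48\right)} = \frac{1}{-66480 - 24} = \frac{1}{-66504} = - \frac{1}{66504}$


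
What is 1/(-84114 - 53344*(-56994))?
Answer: 1/7834281252 ≈ 1.2764e-10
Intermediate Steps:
1/(-84114 - 53344*(-56994)) = -1/56994/(-137458) = -1/137458*(-1/56994) = 1/7834281252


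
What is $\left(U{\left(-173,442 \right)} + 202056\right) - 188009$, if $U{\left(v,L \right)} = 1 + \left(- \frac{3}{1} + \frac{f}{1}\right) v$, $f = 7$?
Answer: $13356$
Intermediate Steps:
$U{\left(v,L \right)} = 1 + 4 v$ ($U{\left(v,L \right)} = 1 + \left(- \frac{3}{1} + \frac{7}{1}\right) v = 1 + \left(\left(-3\right) 1 + 7 \cdot 1\right) v = 1 + \left(-3 + 7\right) v = 1 + 4 v$)
$\left(U{\left(-173,442 \right)} + 202056\right) - 188009 = \left(\left(1 + 4 \left(-173\right)\right) + 202056\right) - 188009 = \left(\left(1 - 692\right) + 202056\right) - 188009 = \left(-691 + 202056\right) - 188009 = 201365 - 188009 = 13356$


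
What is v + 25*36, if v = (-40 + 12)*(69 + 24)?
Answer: -1704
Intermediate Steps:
v = -2604 (v = -28*93 = -2604)
v + 25*36 = -2604 + 25*36 = -2604 + 900 = -1704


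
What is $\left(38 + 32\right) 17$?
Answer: $1190$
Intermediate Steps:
$\left(38 + 32\right) 17 = 70 \cdot 17 = 1190$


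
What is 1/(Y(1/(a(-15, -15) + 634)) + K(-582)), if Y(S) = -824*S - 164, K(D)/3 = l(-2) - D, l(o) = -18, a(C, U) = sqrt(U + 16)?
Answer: 635/969456 ≈ 0.00065501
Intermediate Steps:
a(C, U) = sqrt(16 + U)
K(D) = -54 - 3*D (K(D) = 3*(-18 - D) = -54 - 3*D)
Y(S) = -164 - 824*S
1/(Y(1/(a(-15, -15) + 634)) + K(-582)) = 1/((-164 - 824/(sqrt(16 - 15) + 634)) + (-54 - 3*(-582))) = 1/((-164 - 824/(sqrt(1) + 634)) + (-54 + 1746)) = 1/((-164 - 824/(1 + 634)) + 1692) = 1/((-164 - 824/635) + 1692) = 1/(-104964/635 + 1692) = 1/(969456/635) = 635/969456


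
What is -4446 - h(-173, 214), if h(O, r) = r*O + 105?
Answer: 32471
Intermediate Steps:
h(O, r) = 105 + O*r (h(O, r) = O*r + 105 = 105 + O*r)
-4446 - h(-173, 214) = -4446 - (105 - 173*214) = -4446 - (105 - 37022) = -4446 - 1*(-36917) = -4446 + 36917 = 32471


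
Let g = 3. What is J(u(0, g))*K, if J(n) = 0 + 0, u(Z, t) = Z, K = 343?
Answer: 0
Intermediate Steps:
J(n) = 0
J(u(0, g))*K = 0*343 = 0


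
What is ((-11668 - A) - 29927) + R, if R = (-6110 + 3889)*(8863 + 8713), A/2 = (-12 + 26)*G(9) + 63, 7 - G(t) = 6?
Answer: -39078045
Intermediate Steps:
G(t) = 1 (G(t) = 7 - 1*6 = 7 - 6 = 1)
A = 154 (A = 2*((-12 + 26)*1 + 63) = 2*(14*1 + 63) = 2*(14 + 63) = 2*77 = 154)
R = -39036296 (R = -2221*17576 = -39036296)
((-11668 - A) - 29927) + R = ((-11668 - 1*154) - 29927) - 39036296 = ((-11668 - 154) - 29927) - 39036296 = (-11822 - 29927) - 39036296 = -41749 - 39036296 = -39078045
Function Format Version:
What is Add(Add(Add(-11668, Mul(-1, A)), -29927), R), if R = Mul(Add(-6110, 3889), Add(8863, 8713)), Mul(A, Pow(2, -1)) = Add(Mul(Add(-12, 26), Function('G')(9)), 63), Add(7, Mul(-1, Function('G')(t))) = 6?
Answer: -39078045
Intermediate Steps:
Function('G')(t) = 1 (Function('G')(t) = Add(7, Mul(-1, 6)) = Add(7, -6) = 1)
A = 154 (A = Mul(2, Add(Mul(Add(-12, 26), 1), 63)) = Mul(2, Add(Mul(14, 1), 63)) = Mul(2, Add(14, 63)) = Mul(2, 77) = 154)
R = -39036296 (R = Mul(-2221, 17576) = -39036296)
Add(Add(Add(-11668, Mul(-1, A)), -29927), R) = Add(Add(Add(-11668, Mul(-1, 154)), -29927), -39036296) = Add(Add(Add(-11668, -154), -29927), -39036296) = Add(Add(-11822, -29927), -39036296) = Add(-41749, -39036296) = -39078045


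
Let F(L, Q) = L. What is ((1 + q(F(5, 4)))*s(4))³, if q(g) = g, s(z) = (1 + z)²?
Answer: 3375000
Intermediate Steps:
((1 + q(F(5, 4)))*s(4))³ = ((1 + 5)*(1 + 4)²)³ = (6*5²)³ = (6*25)³ = 150³ = 3375000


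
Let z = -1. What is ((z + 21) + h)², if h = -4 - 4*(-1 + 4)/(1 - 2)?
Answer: 784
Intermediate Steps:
h = 8 (h = -4 - 12/(-1) = -4 - 12*(-1) = -4 - 4*(-3) = -4 + 12 = 8)
((z + 21) + h)² = ((-1 + 21) + 8)² = (20 + 8)² = 28² = 784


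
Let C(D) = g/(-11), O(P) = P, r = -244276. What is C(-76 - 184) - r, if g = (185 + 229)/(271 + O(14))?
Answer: 255268282/1045 ≈ 2.4428e+5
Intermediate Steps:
g = 138/95 (g = (185 + 229)/(271 + 14) = 414/285 = 414*(1/285) = 138/95 ≈ 1.4526)
C(D) = -138/1045 (C(D) = (138/95)/(-11) = (138/95)*(-1/11) = -138/1045)
C(-76 - 184) - r = -138/1045 - 1*(-244276) = -138/1045 + 244276 = 255268282/1045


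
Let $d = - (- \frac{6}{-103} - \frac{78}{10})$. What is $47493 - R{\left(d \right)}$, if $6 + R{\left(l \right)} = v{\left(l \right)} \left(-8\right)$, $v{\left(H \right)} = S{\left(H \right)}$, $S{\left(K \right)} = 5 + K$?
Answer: $\frac{24514481}{515} \approx 47601.0$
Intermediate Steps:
$v{\left(H \right)} = 5 + H$
$d = \frac{3987}{515}$ ($d = - (\left(-6\right) \left(- \frac{1}{103}\right) - \frac{39}{5}) = - (\frac{6}{103} - \frac{39}{5}) = \left(-1\right) \left(- \frac{3987}{515}\right) = \frac{3987}{515} \approx 7.7417$)
$R{\left(l \right)} = -46 - 8 l$ ($R{\left(l \right)} = -6 + \left(5 + l\right) \left(-8\right) = -6 - \left(40 + 8 l\right) = -46 - 8 l$)
$47493 - R{\left(d \right)} = 47493 - \left(-46 - \frac{31896}{515}\right) = 47493 - - \frac{55586}{515} = 47493 + \frac{55586}{515} = \frac{24514481}{515}$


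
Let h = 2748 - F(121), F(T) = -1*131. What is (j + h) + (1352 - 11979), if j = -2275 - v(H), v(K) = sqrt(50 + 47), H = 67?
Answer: -10023 - sqrt(97) ≈ -10033.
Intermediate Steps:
v(K) = sqrt(97)
F(T) = -131
h = 2879 (h = 2748 - 1*(-131) = 2748 + 131 = 2879)
j = -2275 - sqrt(97) ≈ -2284.8
(j + h) + (1352 - 11979) = ((-2275 - sqrt(97)) + 2879) + (1352 - 11979) = (604 - sqrt(97)) - 10627 = -10023 - sqrt(97)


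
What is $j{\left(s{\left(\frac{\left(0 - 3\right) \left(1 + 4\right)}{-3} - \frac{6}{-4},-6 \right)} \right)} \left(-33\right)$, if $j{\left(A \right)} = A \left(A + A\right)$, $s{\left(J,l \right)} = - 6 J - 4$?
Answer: $-122034$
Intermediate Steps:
$s{\left(J,l \right)} = -4 - 6 J$
$j{\left(A \right)} = 2 A^{2}$ ($j{\left(A \right)} = A 2 A = 2 A^{2}$)
$j{\left(s{\left(\frac{\left(0 - 3\right) \left(1 + 4\right)}{-3} - \frac{6}{-4},-6 \right)} \right)} \left(-33\right) = 2 \left(-4 - 6 \left(\frac{\left(0 - 3\right) \left(1 + 4\right)}{-3} - \frac{6}{-4}\right)\right)^{2} \left(-33\right) = 2 \left(-4 - 6 \left(\left(-3\right) 5 \left(- \frac{1}{3}\right) - - \frac{3}{2}\right)\right)^{2} \left(-33\right) = 2 \left(-4 - 6 \left(\left(-15\right) \left(- \frac{1}{3}\right) + \frac{3}{2}\right)\right)^{2} \left(-33\right) = 2 \left(-4 - 6 \left(5 + \frac{3}{2}\right)\right)^{2} \left(-33\right) = 2 \left(-4 - 39\right)^{2} \left(-33\right) = 2 \left(-43\right)^{2} \left(-33\right) = 2 \cdot 1849 \left(-33\right) = 3698 \left(-33\right) = -122034$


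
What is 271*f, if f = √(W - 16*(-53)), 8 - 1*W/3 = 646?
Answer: 271*I*√1066 ≈ 8848.1*I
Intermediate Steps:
W = -1914 (W = 24 - 3*646 = 24 - 1938 = -1914)
f = I*√1066 (f = √(-1914 - 16*(-53)) = √(-1914 + 848) = √(-1066) = I*√1066 ≈ 32.65*I)
271*f = 271*(I*√1066) = 271*I*√1066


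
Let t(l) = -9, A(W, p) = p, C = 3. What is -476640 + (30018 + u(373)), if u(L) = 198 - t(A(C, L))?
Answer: -446415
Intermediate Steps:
u(L) = 207 (u(L) = 198 - 1*(-9) = 198 + 9 = 207)
-476640 + (30018 + u(373)) = -476640 + (30018 + 207) = -476640 + 30225 = -446415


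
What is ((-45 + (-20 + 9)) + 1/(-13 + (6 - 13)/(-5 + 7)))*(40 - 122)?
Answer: 151700/33 ≈ 4597.0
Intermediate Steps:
((-45 + (-20 + 9)) + 1/(-13 + (6 - 13)/(-5 + 7)))*(40 - 122) = ((-45 - 11) + 1/(-13 - 7/2))*(-82) = (-56 + 1/(-13 - 7*½))*(-82) = (-56 + 1/(-13 - 7/2))*(-82) = (-56 + 1/(-33/2))*(-82) = (-56 - 2/33)*(-82) = -1850/33*(-82) = 151700/33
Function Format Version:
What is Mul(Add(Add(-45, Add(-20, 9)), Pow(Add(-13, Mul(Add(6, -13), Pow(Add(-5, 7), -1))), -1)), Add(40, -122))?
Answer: Rational(151700, 33) ≈ 4597.0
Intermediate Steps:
Mul(Add(Add(-45, Add(-20, 9)), Pow(Add(-13, Mul(Add(6, -13), Pow(Add(-5, 7), -1))), -1)), Add(40, -122)) = Mul(Add(Add(-45, -11), Pow(Add(-13, Mul(-7, Pow(2, -1))), -1)), -82) = Mul(Add(-56, Pow(Add(-13, Mul(-7, Rational(1, 2))), -1)), -82) = Mul(Add(-56, Pow(Add(-13, Rational(-7, 2)), -1)), -82) = Mul(Add(-56, Pow(Rational(-33, 2), -1)), -82) = Mul(Add(-56, Rational(-2, 33)), -82) = Mul(Rational(-1850, 33), -82) = Rational(151700, 33)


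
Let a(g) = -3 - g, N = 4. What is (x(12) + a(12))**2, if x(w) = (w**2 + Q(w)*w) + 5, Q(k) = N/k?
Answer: 19044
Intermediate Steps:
Q(k) = 4/k
x(w) = 9 + w**2 (x(w) = (w**2 + (4/w)*w) + 5 = (w**2 + 4) + 5 = (4 + w**2) + 5 = 9 + w**2)
(x(12) + a(12))**2 = ((9 + 12**2) + (-3 - 1*12))**2 = ((9 + 144) + (-3 - 12))**2 = (153 - 15)**2 = 138**2 = 19044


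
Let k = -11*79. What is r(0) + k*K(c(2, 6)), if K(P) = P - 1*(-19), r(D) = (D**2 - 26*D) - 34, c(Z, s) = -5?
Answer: -12200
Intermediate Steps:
k = -869
r(D) = -34 + D**2 - 26*D
K(P) = 19 + P (K(P) = P + 19 = 19 + P)
r(0) + k*K(c(2, 6)) = (-34 + 0**2 - 26*0) - 869*(19 - 5) = (-34 + 0 + 0) - 869*14 = -34 - 12166 = -12200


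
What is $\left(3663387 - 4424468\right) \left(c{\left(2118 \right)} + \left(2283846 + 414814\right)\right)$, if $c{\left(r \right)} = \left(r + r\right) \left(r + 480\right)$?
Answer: $-10429692674828$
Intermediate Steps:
$c{\left(r \right)} = 2 r \left(480 + r\right)$
$\left(3663387 - 4424468\right) \left(c{\left(2118 \right)} + \left(2283846 + 414814\right)\right) = \left(3663387 - 4424468\right) \left(2 \cdot 2118 \left(480 + 2118\right) + \left(2283846 + 414814\right)\right) = - 761081 \left(2 \cdot 2118 \cdot 2598 + 2698660\right) = - 761081 \left(11005128 + 2698660\right) = \left(-761081\right) 13703788 = -10429692674828$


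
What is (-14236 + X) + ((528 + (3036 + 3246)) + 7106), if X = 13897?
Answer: 13577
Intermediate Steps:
(-14236 + X) + ((528 + (3036 + 3246)) + 7106) = (-14236 + 13897) + ((528 + (3036 + 3246)) + 7106) = -339 + ((528 + 6282) + 7106) = -339 + (6810 + 7106) = -339 + 13916 = 13577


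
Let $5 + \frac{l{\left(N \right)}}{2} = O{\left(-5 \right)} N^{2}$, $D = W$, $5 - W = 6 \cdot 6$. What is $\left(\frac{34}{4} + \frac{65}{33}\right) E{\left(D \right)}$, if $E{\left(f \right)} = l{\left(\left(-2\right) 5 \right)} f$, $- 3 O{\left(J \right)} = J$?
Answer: $- \frac{10389185}{99} \approx -1.0494 \cdot 10^{5}$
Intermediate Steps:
$O{\left(J \right)} = - \frac{J}{3}$
$W = -31$ ($W = 5 - 6 \cdot 6 = 5 - 36 = -31$)
$D = -31$
$l{\left(N \right)} = -10 + \frac{10 N^{2}}{3}$ ($l{\left(N \right)} = -10 + 2 \left(- \frac{1}{3}\right) \left(-5\right) N^{2} = -10 + 2 \frac{5 N^{2}}{3} = -10 + \frac{10 N^{2}}{3}$)
$E{\left(f \right)} = \frac{970 f}{3}$ ($E{\left(f \right)} = \left(-10 + \frac{10 \left(\left(-2\right) 5\right)^{2}}{3}\right) f = \left(-10 + \frac{10 \left(-10\right)^{2}}{3}\right) f = \left(-10 + \frac{10}{3} \cdot 100\right) f = \left(-10 + \frac{1000}{3}\right) f = \frac{970 f}{3}$)
$\left(\frac{34}{4} + \frac{65}{33}\right) E{\left(D \right)} = \left(\frac{34}{4} + \frac{65}{33}\right) \frac{970}{3} \left(-31\right) = \left(34 \cdot \frac{1}{4} + 65 \cdot \frac{1}{33}\right) \left(- \frac{30070}{3}\right) = \left(\frac{17}{2} + \frac{65}{33}\right) \left(- \frac{30070}{3}\right) = \frac{691}{66} \left(- \frac{30070}{3}\right) = - \frac{10389185}{99}$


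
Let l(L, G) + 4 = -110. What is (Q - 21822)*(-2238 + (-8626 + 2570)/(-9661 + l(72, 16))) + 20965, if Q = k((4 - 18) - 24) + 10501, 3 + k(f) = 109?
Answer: 49096280317/1955 ≈ 2.5113e+7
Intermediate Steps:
k(f) = 106 (k(f) = -3 + 109 = 106)
l(L, G) = -114 (l(L, G) = -4 - 110 = -114)
Q = 10607 (Q = 106 + 10501 = 10607)
(Q - 21822)*(-2238 + (-8626 + 2570)/(-9661 + l(72, 16))) + 20965 = (10607 - 21822)*(-2238 + (-8626 + 2570)/(-9661 - 114)) + 20965 = -11215*(-2238 - 6056/(-9775)) + 20965 = -11215*(-2238 - 6056*(-1/9775)) + 20965 = -11215*(-2238 + 6056/9775) + 20965 = -11215*(-21870394/9775) + 20965 = 49055293742/1955 + 20965 = 49096280317/1955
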